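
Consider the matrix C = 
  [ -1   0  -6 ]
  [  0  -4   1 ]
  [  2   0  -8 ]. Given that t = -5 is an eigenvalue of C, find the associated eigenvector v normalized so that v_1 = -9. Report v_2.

C + 5I = [[4, 0, -6], [0, 1, 1], [2, 0, -3]].
Solving (C + 5I)v = 0 gives the eigenspace spanned by (-9, 6, -6).
With v_1 = -9, v = (-9, 6, -6), so v_2 = 6.

6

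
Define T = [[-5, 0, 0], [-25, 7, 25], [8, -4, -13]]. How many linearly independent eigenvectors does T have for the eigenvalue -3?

T + 3I = [[-2, 0, 0], [-25, 10, 25], [8, -4, -10]].
This matrix has rank 2, so its null space has dimension 3 − 2 = 1.

1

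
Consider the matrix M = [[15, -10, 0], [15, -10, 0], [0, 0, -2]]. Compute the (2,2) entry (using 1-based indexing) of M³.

-250

Characteristic polynomial: μ^3 - 3μ^2 - 10μ = μ(μ - 5)(μ + 2), so the eigenvalues are -2, 0, 5.
μ=5: eigenvector (1, 1, 0).
μ=0: eigenvector (2, 3, 0).
μ=-2: eigenvector (0, 0, 1).
P = [[1, 2, 0], [1, 3, 0], [0, 0, 1]], D = diag(5, 0, -2), P⁻¹ = [[3, -2, 0], [-1, 1, 0], [0, 0, 1]].
M³ = P·diag(125, 0, -8)·P⁻¹ = [[375, -250, 0], [375, -250, 0], [0, 0, -8]].
The requested entry is -250.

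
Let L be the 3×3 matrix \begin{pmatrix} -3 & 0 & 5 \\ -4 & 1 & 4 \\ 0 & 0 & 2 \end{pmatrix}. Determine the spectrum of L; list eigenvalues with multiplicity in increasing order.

Characteristic polynomial: p(r) = r^3 - 7r + 6 = (r - 2)(r - 1)(r + 3).
Roots (with multiplicity): -3, 1, 2.

-3, 1, 2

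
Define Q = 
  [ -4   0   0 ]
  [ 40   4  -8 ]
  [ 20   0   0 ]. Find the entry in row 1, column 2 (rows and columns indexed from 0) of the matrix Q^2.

-32

Characteristic polynomial: r^3 - 16r = r(r - 4)(r + 4), so the eigenvalues are -4, 0, 4.
r=0: eigenvector (0, 2, 1).
r=4: eigenvector (0, 1, 0).
r=-4: eigenvector (1, -10, -5).
P = [[0, 0, 1], [2, 1, -10], [1, 0, -5]], D = diag(0, 4, -4), P⁻¹ = [[5, 0, 1], [0, 1, -2], [1, 0, 0]].
Q² = P·diag(0, 16, 16)·P⁻¹ = [[16, 0, 0], [-160, 16, -32], [-80, 0, 0]].
The requested entry is -32.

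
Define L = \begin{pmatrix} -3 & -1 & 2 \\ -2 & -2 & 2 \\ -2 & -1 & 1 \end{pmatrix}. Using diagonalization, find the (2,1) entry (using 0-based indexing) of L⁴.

Characteristic polynomial: μ^3 + 4μ^2 + 5μ + 2 = (μ + 1)^2(μ + 2), so the eigenvalues are -2, -1, -1.
μ=-1: eigenvector (-1, -2, -2).
μ=-1: eigenvector (1, 0, 1).
μ=-2: eigenvector (1, 1, 1).
P = [[-1, 1, 1], [-2, 0, 1], [-2, 1, 1]], D = diag(-1, -1, -2), P⁻¹ = [[1, 0, -1], [0, -1, 1], [2, 1, -2]].
L⁴ = P·diag(1, 1, 16)·P⁻¹ = [[31, 15, -30], [30, 16, -30], [30, 15, -29]].
The requested entry is 15.

15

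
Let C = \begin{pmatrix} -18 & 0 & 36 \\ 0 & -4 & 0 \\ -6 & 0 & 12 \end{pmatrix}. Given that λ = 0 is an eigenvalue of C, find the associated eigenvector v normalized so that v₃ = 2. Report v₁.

4

C = [[-18, 0, 36], [0, -4, 0], [-6, 0, 12]].
Solving (C)v = 0 gives the eigenspace spanned by (4, 0, 2).
With v₃ = 2, v = (4, 0, 2), so v₁ = 4.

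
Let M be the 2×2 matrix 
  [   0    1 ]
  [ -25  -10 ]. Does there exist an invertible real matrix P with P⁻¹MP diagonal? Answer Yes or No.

Characteristic polynomial: p(λ) = λ^2 + 10λ + 25 = (λ + 5)^2.
λ = -5 has algebraic multiplicity 2; rank(M + 5I) = 1, so geometric multiplicity = 1.
Geometric multiplicity < algebraic multiplicity, so M is not diagonalizable.

No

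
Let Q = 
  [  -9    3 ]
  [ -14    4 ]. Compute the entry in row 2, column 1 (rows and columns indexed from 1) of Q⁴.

910

Characteristic polynomial: t^2 + 5t + 6 = (t + 2)(t + 3), so the eigenvalues are -3, -2.
t=-2: eigenvector (3, 7).
t=-3: eigenvector (1, 2).
P = [[3, 1], [7, 2]], D = diag(-2, -3), P⁻¹ = [[-2, 1], [7, -3]].
Q⁴ = P·diag(16, 81)·P⁻¹ = [[471, -195], [910, -374]].
The requested entry is 910.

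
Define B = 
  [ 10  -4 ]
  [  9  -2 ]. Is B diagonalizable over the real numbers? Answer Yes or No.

No

Characteristic polynomial: p(t) = t^2 - 8t + 16 = (t - 4)^2.
t = 4 has algebraic multiplicity 2; rank(B − 4I) = 1, so geometric multiplicity = 1.
Geometric multiplicity < algebraic multiplicity, so B is not diagonalizable.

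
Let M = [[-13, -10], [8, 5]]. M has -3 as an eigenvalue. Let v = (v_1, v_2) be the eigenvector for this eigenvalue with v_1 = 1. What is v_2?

-1

M + 3I = [[-10, -10], [8, 8]].
Solving (M + 3I)v = 0 gives the eigenspace spanned by (1, -1).
With v_1 = 1, v = (1, -1), so v_2 = -1.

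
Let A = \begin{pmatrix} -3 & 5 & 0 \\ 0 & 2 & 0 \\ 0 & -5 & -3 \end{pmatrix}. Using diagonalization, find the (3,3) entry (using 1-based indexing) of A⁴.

81

Characteristic polynomial: r^3 + 4r^2 - 3r - 18 = (r - 2)(r + 3)^2, so the eigenvalues are -3, -3, 2.
r=-3: eigenvector (0, 0, 1).
r=2: eigenvector (1, 1, -1).
r=-3: eigenvector (1, 0, -1).
P = [[0, 1, 1], [0, 1, 0], [1, -1, -1]], D = diag(-3, 2, -3), P⁻¹ = [[1, 0, 1], [0, 1, 0], [1, -1, 0]].
A⁴ = P·diag(81, 16, 81)·P⁻¹ = [[81, -65, 0], [0, 16, 0], [0, 65, 81]].
The requested entry is 81.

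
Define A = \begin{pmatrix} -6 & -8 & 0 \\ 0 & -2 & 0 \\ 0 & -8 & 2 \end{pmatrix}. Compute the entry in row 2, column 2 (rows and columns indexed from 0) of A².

Characteristic polynomial: μ^3 + 6μ^2 - 4μ - 24 = (μ - 2)(μ + 2)(μ + 6), so the eigenvalues are -6, -2, 2.
μ=-6: eigenvector (1, 0, 0).
μ=2: eigenvector (0, 0, 1).
μ=-2: eigenvector (-2, 1, 2).
P = [[1, 0, -2], [0, 0, 1], [0, 1, 2]], D = diag(-6, 2, -2), P⁻¹ = [[1, 2, 0], [0, -2, 1], [0, 1, 0]].
A² = P·diag(36, 4, 4)·P⁻¹ = [[36, 64, 0], [0, 4, 0], [0, 0, 4]].
The requested entry is 4.

4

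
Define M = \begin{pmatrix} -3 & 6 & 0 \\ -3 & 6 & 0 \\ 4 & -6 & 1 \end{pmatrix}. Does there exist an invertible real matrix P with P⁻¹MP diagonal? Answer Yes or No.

Characteristic polynomial: p(r) = r^3 - 4r^2 + 3r = r(r - 3)(r - 1).
All 3 eigenvalues are distinct, so M is diagonalizable.

Yes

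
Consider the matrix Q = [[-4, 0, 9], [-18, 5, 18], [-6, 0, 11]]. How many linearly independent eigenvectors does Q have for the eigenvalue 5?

Q − 5I = [[-9, 0, 9], [-18, 0, 18], [-6, 0, 6]].
This matrix has rank 1, so its null space has dimension 3 − 1 = 2.

2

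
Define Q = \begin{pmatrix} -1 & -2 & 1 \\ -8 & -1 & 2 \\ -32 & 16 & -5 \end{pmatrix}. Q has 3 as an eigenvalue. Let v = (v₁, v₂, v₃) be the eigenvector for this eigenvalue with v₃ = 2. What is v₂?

Q − 3I = [[-4, -2, 1], [-8, -4, 2], [-32, 16, -8]].
Solving (Q − 3I)v = 0 gives the eigenspace spanned by (0, 1, 2).
With v₃ = 2, v = (0, 1, 2), so v₂ = 1.

1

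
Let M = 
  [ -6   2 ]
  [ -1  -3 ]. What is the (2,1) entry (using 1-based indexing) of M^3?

Characteristic polynomial: λ^2 + 9λ + 20 = (λ + 4)(λ + 5), so the eigenvalues are -5, -4.
λ=-4: eigenvector (1, 1).
λ=-5: eigenvector (2, 1).
P = [[1, 2], [1, 1]], D = diag(-4, -5), P⁻¹ = [[-1, 2], [1, -1]].
M³ = P·diag(-64, -125)·P⁻¹ = [[-186, 122], [-61, -3]].
The requested entry is -61.

-61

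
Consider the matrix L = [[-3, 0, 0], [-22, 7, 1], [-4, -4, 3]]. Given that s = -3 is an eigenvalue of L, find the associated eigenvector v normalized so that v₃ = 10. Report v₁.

5

L + 3I = [[0, 0, 0], [-22, 10, 1], [-4, -4, 6]].
Solving (L + 3I)v = 0 gives the eigenspace spanned by (5, 10, 10).
With v₃ = 10, v = (5, 10, 10), so v₁ = 5.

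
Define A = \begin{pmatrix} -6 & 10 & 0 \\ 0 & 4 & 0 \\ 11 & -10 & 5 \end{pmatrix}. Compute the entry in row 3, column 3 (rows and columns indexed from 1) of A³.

Characteristic polynomial: μ^3 - 3μ^2 - 34μ + 120 = (μ - 5)(μ - 4)(μ + 6), so the eigenvalues are -6, 4, 5.
μ=4: eigenvector (1, 1, -1).
μ=-6: eigenvector (1, 0, -1).
μ=5: eigenvector (0, 0, 1).
P = [[1, 1, 0], [1, 0, 0], [-1, -1, 1]], D = diag(4, -6, 5), P⁻¹ = [[0, 1, 0], [1, -1, 0], [1, 0, 1]].
A³ = P·diag(64, -216, 125)·P⁻¹ = [[-216, 280, 0], [0, 64, 0], [341, -280, 125]].
The requested entry is 125.

125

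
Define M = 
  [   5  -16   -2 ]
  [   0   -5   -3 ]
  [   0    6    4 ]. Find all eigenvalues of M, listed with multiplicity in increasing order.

Characteristic polynomial: p(t) = t^3 - 4t^2 - 7t + 10 = (t - 5)(t - 1)(t + 2).
Roots (with multiplicity): -2, 1, 5.

-2, 1, 5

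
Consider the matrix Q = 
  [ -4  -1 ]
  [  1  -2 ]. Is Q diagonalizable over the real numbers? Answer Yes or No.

No

Characteristic polynomial: p(r) = r^2 + 6r + 9 = (r + 3)^2.
r = -3 has algebraic multiplicity 2; rank(Q + 3I) = 1, so geometric multiplicity = 1.
Geometric multiplicity < algebraic multiplicity, so Q is not diagonalizable.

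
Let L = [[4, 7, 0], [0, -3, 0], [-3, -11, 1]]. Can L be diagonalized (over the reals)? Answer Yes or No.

Characteristic polynomial: p(s) = s^3 - 2s^2 - 11s + 12 = (s - 4)(s - 1)(s + 3).
All 3 eigenvalues are distinct, so L is diagonalizable.

Yes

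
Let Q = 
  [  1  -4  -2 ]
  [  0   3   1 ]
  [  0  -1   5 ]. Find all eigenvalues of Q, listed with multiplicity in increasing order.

Characteristic polynomial: p(μ) = μ^3 - 9μ^2 + 24μ - 16 = (μ - 4)^2(μ - 1).
Roots (with multiplicity): 1, 4, 4.

1, 4, 4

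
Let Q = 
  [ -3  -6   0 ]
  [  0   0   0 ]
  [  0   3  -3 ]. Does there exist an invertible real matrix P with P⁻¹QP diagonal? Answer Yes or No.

Yes

Characteristic polynomial: p(t) = t^3 + 6t^2 + 9t = t(t + 3)^2.
t = -3 has algebraic multiplicity 2; rank(Q + 3I) = 1, so geometric multiplicity = 2.
Every eigenvalue has geometric = algebraic multiplicity, so Q is diagonalizable.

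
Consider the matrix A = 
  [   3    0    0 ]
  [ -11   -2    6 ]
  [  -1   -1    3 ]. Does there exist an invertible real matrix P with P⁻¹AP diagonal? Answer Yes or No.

Characteristic polynomial: p(s) = s^3 - 4s^2 + 3s = s(s - 3)(s - 1).
All 3 eigenvalues are distinct, so A is diagonalizable.

Yes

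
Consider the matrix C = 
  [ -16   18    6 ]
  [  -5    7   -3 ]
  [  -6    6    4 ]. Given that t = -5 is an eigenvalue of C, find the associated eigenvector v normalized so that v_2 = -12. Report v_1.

C + 5I = [[-11, 18, 6], [-5, 12, -3], [-6, 6, 9]].
Solving (C + 5I)v = 0 gives the eigenspace spanned by (-24, -12, -8).
With v_2 = -12, v = (-24, -12, -8), so v_1 = -24.

-24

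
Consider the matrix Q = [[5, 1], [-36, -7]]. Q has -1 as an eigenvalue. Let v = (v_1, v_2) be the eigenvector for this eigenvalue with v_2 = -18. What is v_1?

Q + 1I = [[6, 1], [-36, -6]].
Solving (Q + 1I)v = 0 gives the eigenspace spanned by (3, -18).
With v_2 = -18, v = (3, -18), so v_1 = 3.

3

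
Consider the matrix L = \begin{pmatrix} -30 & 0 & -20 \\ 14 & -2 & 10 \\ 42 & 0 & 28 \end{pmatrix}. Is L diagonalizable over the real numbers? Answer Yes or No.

Yes

Characteristic polynomial: p(t) = t^3 + 4t^2 + 4t = t(t + 2)^2.
t = -2 has algebraic multiplicity 2; rank(L + 2I) = 1, so geometric multiplicity = 2.
Every eigenvalue has geometric = algebraic multiplicity, so L is diagonalizable.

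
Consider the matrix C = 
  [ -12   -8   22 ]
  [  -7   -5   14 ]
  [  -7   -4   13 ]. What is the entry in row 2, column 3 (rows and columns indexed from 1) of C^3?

266

Characteristic polynomial: λ^3 + 4λ^2 - 7λ - 10 = (λ - 2)(λ + 1)(λ + 5), so the eigenvalues are -5, -1, 2.
λ=2: eigenvector (-1, -1, -1).
λ=-1: eigenvector (2, 0, 1).
λ=-5: eigenvector (2, 1, 1).
P = [[-1, 2, 2], [-1, 0, 1], [-1, 1, 1]], D = diag(2, -1, -5), P⁻¹ = [[1, 0, -2], [0, -1, 1], [1, 1, -2]].
C³ = P·diag(8, -1, -125)·P⁻¹ = [[-258, -248, 514], [-133, -125, 266], [-133, -124, 265]].
The requested entry is 266.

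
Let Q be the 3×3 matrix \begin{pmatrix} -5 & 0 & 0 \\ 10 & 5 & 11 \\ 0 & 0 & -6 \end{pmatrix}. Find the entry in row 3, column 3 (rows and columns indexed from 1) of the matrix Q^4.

Characteristic polynomial: μ^3 + 6μ^2 - 25μ - 150 = (μ - 5)(μ + 5)(μ + 6), so the eigenvalues are -6, -5, 5.
μ=5: eigenvector (0, 1, 0).
μ=-5: eigenvector (1, -1, 0).
μ=-6: eigenvector (0, -1, 1).
P = [[0, 1, 0], [1, -1, -1], [0, 0, 1]], D = diag(5, -5, -6), P⁻¹ = [[1, 1, 1], [1, 0, 0], [0, 0, 1]].
Q⁴ = P·diag(625, 625, 1296)·P⁻¹ = [[625, 0, 0], [0, 625, -671], [0, 0, 1296]].
The requested entry is 1296.

1296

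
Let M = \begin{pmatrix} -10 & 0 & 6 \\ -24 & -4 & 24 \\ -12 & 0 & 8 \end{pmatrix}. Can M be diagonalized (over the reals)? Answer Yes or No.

Characteristic polynomial: p(λ) = λ^3 + 6λ^2 - 32 = (λ - 2)(λ + 4)^2.
λ = -4 has algebraic multiplicity 2; rank(M + 4I) = 1, so geometric multiplicity = 2.
Every eigenvalue has geometric = algebraic multiplicity, so M is diagonalizable.

Yes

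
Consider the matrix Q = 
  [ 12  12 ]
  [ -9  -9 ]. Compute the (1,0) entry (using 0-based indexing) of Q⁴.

Characteristic polynomial: r^2 - 3r = r(r - 3), so the eigenvalues are 0, 3.
r=3: eigenvector (4, -3).
r=0: eigenvector (-1, 1).
P = [[4, -1], [-3, 1]], D = diag(3, 0), P⁻¹ = [[1, 1], [3, 4]].
Q⁴ = P·diag(81, 0)·P⁻¹ = [[324, 324], [-243, -243]].
The requested entry is -243.

-243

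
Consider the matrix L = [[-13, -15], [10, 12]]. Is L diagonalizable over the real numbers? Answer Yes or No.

Yes

Characteristic polynomial: p(μ) = μ^2 + μ - 6 = (μ - 2)(μ + 3).
All 2 eigenvalues are distinct, so L is diagonalizable.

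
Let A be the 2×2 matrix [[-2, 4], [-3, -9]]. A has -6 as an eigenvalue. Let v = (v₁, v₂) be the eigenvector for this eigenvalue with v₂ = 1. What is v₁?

-1

A + 6I = [[4, 4], [-3, -3]].
Solving (A + 6I)v = 0 gives the eigenspace spanned by (-1, 1).
With v₂ = 1, v = (-1, 1), so v₁ = -1.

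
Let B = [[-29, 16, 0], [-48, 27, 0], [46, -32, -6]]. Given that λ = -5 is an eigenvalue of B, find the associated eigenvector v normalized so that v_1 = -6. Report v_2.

B + 5I = [[-24, 16, 0], [-48, 32, 0], [46, -32, -1]].
Solving (B + 5I)v = 0 gives the eigenspace spanned by (-6, -9, 12).
With v_1 = -6, v = (-6, -9, 12), so v_2 = -9.

-9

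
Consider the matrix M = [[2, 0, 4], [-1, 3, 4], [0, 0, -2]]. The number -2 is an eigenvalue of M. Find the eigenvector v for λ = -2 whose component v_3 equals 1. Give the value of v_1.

M + 2I = [[4, 0, 4], [-1, 5, 4], [0, 0, 0]].
Solving (M + 2I)v = 0 gives the eigenspace spanned by (-1, -1, 1).
With v_3 = 1, v = (-1, -1, 1), so v_1 = -1.

-1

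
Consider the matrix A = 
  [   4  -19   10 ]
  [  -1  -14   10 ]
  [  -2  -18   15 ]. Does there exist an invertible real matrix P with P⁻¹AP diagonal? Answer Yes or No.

No

Characteristic polynomial: p(s) = s^3 - 5s^2 - 25s + 125 = (s - 5)^2(s + 5).
s = 5 has algebraic multiplicity 2; rank(A − 5I) = 2, so geometric multiplicity = 1.
Geometric multiplicity < algebraic multiplicity, so A is not diagonalizable.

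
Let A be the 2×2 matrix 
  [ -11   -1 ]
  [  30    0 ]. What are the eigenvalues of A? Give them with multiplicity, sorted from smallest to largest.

Characteristic polynomial: p(t) = t^2 + 11t + 30 = (t + 5)(t + 6).
Roots (with multiplicity): -6, -5.

-6, -5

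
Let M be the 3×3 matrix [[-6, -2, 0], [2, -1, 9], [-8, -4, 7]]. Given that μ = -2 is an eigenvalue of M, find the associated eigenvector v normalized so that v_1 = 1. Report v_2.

-2

M + 2I = [[-4, -2, 0], [2, 1, 9], [-8, -4, 9]].
Solving (M + 2I)v = 0 gives the eigenspace spanned by (1, -2, 0).
With v_1 = 1, v = (1, -2, 0), so v_2 = -2.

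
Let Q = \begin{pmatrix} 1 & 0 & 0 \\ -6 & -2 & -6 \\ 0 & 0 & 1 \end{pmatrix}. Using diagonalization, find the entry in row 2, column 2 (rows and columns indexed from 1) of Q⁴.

16

Characteristic polynomial: λ^3 - 3λ + 2 = (λ - 1)^2(λ + 2), so the eigenvalues are -2, 1, 1.
λ=1: eigenvector (1, 0, -1).
λ=1: eigenvector (2, -2, -1).
λ=-2: eigenvector (0, 1, 0).
P = [[1, 2, 0], [0, -2, 1], [-1, -1, 0]], D = diag(1, 1, -2), P⁻¹ = [[-1, 0, -2], [1, 0, 1], [2, 1, 2]].
Q⁴ = P·diag(1, 1, 16)·P⁻¹ = [[1, 0, 0], [30, 16, 30], [0, 0, 1]].
The requested entry is 16.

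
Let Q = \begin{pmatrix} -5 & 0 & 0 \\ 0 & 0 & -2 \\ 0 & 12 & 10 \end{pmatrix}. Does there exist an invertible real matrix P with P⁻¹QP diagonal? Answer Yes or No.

Yes

Characteristic polynomial: p(μ) = μ^3 - 5μ^2 - 26μ + 120 = (μ - 6)(μ - 4)(μ + 5).
All 3 eigenvalues are distinct, so Q is diagonalizable.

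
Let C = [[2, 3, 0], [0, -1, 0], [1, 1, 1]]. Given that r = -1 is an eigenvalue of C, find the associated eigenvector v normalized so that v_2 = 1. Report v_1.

-1

C + 1I = [[3, 3, 0], [0, 0, 0], [1, 1, 2]].
Solving (C + 1I)v = 0 gives the eigenspace spanned by (-1, 1, 0).
With v_2 = 1, v = (-1, 1, 0), so v_1 = -1.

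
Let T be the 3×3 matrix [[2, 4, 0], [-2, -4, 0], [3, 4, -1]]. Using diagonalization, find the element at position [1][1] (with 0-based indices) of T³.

Characteristic polynomial: μ^3 + 3μ^2 + 2μ = μ(μ + 1)(μ + 2), so the eigenvalues are -2, -1, 0.
μ=-1: eigenvector (0, 0, 1).
μ=0: eigenvector (-2, 1, -2).
μ=-2: eigenvector (-1, 1, -1).
P = [[0, -2, -1], [0, 1, 1], [1, -2, -1]], D = diag(-1, 0, -2), P⁻¹ = [[-1, 0, 1], [-1, -1, 0], [1, 2, 0]].
T³ = P·diag(-1, 0, -8)·P⁻¹ = [[8, 16, 0], [-8, -16, 0], [9, 16, -1]].
The requested entry is -16.

-16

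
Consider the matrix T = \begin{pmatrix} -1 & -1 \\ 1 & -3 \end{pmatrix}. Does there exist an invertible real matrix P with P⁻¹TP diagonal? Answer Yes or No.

Characteristic polynomial: p(s) = s^2 + 4s + 4 = (s + 2)^2.
s = -2 has algebraic multiplicity 2; rank(T + 2I) = 1, so geometric multiplicity = 1.
Geometric multiplicity < algebraic multiplicity, so T is not diagonalizable.

No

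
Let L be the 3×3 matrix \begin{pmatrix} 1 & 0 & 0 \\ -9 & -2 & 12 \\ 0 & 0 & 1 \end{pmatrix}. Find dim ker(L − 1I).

2

L − 1I = [[0, 0, 0], [-9, -3, 12], [0, 0, 0]].
This matrix has rank 1, so its null space has dimension 3 − 1 = 2.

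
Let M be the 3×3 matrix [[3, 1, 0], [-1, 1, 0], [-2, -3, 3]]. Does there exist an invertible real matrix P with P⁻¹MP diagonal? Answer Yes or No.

Characteristic polynomial: p(λ) = λ^3 - 7λ^2 + 16λ - 12 = (λ - 3)(λ - 2)^2.
λ = 2 has algebraic multiplicity 2; rank(M − 2I) = 2, so geometric multiplicity = 1.
Geometric multiplicity < algebraic multiplicity, so M is not diagonalizable.

No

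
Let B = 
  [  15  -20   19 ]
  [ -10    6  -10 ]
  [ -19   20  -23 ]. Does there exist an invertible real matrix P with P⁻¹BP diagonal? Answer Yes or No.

No

Characteristic polynomial: p(t) = t^3 + 2t^2 - 32t - 96 = (t - 6)(t + 4)^2.
t = -4 has algebraic multiplicity 2; rank(B + 4I) = 2, so geometric multiplicity = 1.
Geometric multiplicity < algebraic multiplicity, so B is not diagonalizable.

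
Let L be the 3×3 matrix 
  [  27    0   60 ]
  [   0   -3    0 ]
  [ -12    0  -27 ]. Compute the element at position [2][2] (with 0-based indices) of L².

9

Characteristic polynomial: λ^3 + 3λ^2 - 9λ - 27 = (λ - 3)(λ + 3)^2, so the eigenvalues are -3, -3, 3.
λ=3: eigenvector (5, 0, -2).
λ=-3: eigenvector (0, 1, 0).
λ=-3: eigenvector (-2, 0, 1).
P = [[5, 0, -2], [0, 1, 0], [-2, 0, 1]], D = diag(3, -3, -3), P⁻¹ = [[1, 0, 2], [0, 1, 0], [2, 0, 5]].
L² = P·diag(9, 9, 9)·P⁻¹ = [[9, 0, 0], [0, 9, 0], [0, 0, 9]].
The requested entry is 9.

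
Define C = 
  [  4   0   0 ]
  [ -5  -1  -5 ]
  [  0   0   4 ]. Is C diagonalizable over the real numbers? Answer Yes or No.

Characteristic polynomial: p(λ) = λ^3 - 7λ^2 + 8λ + 16 = (λ - 4)^2(λ + 1).
λ = 4 has algebraic multiplicity 2; rank(C − 4I) = 1, so geometric multiplicity = 2.
Every eigenvalue has geometric = algebraic multiplicity, so C is diagonalizable.

Yes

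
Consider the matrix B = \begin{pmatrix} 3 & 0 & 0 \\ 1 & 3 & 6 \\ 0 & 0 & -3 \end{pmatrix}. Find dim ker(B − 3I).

1

B − 3I = [[0, 0, 0], [1, 0, 6], [0, 0, -6]].
This matrix has rank 2, so its null space has dimension 3 − 2 = 1.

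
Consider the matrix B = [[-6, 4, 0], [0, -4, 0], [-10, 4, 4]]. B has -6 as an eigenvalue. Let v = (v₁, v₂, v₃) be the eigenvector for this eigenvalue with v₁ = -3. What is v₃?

-3

B + 6I = [[0, 4, 0], [0, 2, 0], [-10, 4, 10]].
Solving (B + 6I)v = 0 gives the eigenspace spanned by (-3, 0, -3).
With v₁ = -3, v = (-3, 0, -3), so v₃ = -3.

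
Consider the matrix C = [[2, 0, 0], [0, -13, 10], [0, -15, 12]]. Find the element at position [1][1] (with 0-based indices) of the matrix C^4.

Characteristic polynomial: r^3 - r^2 - 8r + 12 = (r - 2)^2(r + 3), so the eigenvalues are -3, 2, 2.
r=2: eigenvector (1, 0, 0).
r=2: eigenvector (0, 2, 3).
r=-3: eigenvector (0, 1, 1).
P = [[1, 0, 0], [0, 2, 1], [0, 3, 1]], D = diag(2, 2, -3), P⁻¹ = [[1, 0, 0], [0, -1, 1], [0, 3, -2]].
C⁴ = P·diag(16, 16, 81)·P⁻¹ = [[16, 0, 0], [0, 211, -130], [0, 195, -114]].
The requested entry is 211.

211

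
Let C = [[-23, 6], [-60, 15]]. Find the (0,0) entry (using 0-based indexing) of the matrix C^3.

Characteristic polynomial: t^2 + 8t + 15 = (t + 3)(t + 5), so the eigenvalues are -5, -3.
t=-5: eigenvector (1, 3).
t=-3: eigenvector (3, 10).
P = [[1, 3], [3, 10]], D = diag(-5, -3), P⁻¹ = [[10, -3], [-3, 1]].
C³ = P·diag(-125, -27)·P⁻¹ = [[-1007, 294], [-2940, 855]].
The requested entry is -1007.

-1007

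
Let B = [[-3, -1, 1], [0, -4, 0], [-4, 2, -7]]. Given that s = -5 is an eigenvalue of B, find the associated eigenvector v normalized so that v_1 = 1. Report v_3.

B + 5I = [[2, -1, 1], [0, 1, 0], [-4, 2, -2]].
Solving (B + 5I)v = 0 gives the eigenspace spanned by (1, 0, -2).
With v_1 = 1, v = (1, 0, -2), so v_3 = -2.

-2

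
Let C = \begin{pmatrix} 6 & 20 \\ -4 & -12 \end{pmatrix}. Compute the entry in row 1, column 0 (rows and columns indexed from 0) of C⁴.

Characteristic polynomial: λ^2 + 6λ + 8 = (λ + 2)(λ + 4), so the eigenvalues are -4, -2.
λ=-4: eigenvector (-2, 1).
λ=-2: eigenvector (5, -2).
P = [[-2, 5], [1, -2]], D = diag(-4, -2), P⁻¹ = [[2, 5], [1, 2]].
C⁴ = P·diag(256, 16)·P⁻¹ = [[-944, -2400], [480, 1216]].
The requested entry is 480.

480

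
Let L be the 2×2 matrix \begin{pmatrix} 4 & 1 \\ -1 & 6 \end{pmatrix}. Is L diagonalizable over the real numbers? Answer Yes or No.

No

Characteristic polynomial: p(λ) = λ^2 - 10λ + 25 = (λ - 5)^2.
λ = 5 has algebraic multiplicity 2; rank(L − 5I) = 1, so geometric multiplicity = 1.
Geometric multiplicity < algebraic multiplicity, so L is not diagonalizable.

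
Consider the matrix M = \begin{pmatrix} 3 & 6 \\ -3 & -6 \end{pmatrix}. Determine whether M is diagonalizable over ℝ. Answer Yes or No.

Characteristic polynomial: p(s) = s^2 + 3s = s(s + 3).
All 2 eigenvalues are distinct, so M is diagonalizable.

Yes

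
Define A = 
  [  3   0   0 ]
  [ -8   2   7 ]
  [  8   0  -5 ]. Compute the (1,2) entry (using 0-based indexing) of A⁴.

Characteristic polynomial: s^3 - 19s + 30 = (s - 3)(s - 2)(s + 5), so the eigenvalues are -5, 2, 3.
s=3: eigenvector (1, -1, 1).
s=2: eigenvector (0, 1, 0).
s=-5: eigenvector (0, -1, 1).
P = [[1, 0, 0], [-1, 1, -1], [1, 0, 1]], D = diag(3, 2, -5), P⁻¹ = [[1, 0, 0], [0, 1, 1], [-1, 0, 1]].
A⁴ = P·diag(81, 16, 625)·P⁻¹ = [[81, 0, 0], [544, 16, -609], [-544, 0, 625]].
The requested entry is -609.

-609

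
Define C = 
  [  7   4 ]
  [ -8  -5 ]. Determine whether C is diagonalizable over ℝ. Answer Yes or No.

Characteristic polynomial: p(r) = r^2 - 2r - 3 = (r - 3)(r + 1).
All 2 eigenvalues are distinct, so C is diagonalizable.

Yes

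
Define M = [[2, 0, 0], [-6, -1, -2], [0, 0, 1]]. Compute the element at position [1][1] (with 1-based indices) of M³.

8

Characteristic polynomial: μ^3 - 2μ^2 - μ + 2 = (μ - 2)(μ - 1)(μ + 1), so the eigenvalues are -1, 1, 2.
μ=2: eigenvector (1, -2, 0).
μ=-1: eigenvector (0, 1, 0).
μ=1: eigenvector (0, -1, 1).
P = [[1, 0, 0], [-2, 1, -1], [0, 0, 1]], D = diag(2, -1, 1), P⁻¹ = [[1, 0, 0], [2, 1, 1], [0, 0, 1]].
M³ = P·diag(8, -1, 1)·P⁻¹ = [[8, 0, 0], [-18, -1, -2], [0, 0, 1]].
The requested entry is 8.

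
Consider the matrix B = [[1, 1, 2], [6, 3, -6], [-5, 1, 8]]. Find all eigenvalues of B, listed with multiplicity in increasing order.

Characteristic polynomial: p(t) = t^3 - 12t^2 + 45t - 54 = (t - 6)(t - 3)^2.
Roots (with multiplicity): 3, 3, 6.

3, 3, 6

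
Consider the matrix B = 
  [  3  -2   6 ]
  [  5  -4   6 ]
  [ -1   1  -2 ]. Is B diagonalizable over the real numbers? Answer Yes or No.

Characteristic polynomial: p(μ) = μ^3 + 3μ^2 - 4 = (μ - 1)(μ + 2)^2.
μ = -2 has algebraic multiplicity 2; rank(B + 2I) = 2, so geometric multiplicity = 1.
Geometric multiplicity < algebraic multiplicity, so B is not diagonalizable.

No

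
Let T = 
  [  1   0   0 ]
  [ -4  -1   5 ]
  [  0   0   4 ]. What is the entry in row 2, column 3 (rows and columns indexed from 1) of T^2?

Characteristic polynomial: λ^3 - 4λ^2 - λ + 4 = (λ - 4)(λ - 1)(λ + 1), so the eigenvalues are -1, 1, 4.
λ=1: eigenvector (1, -2, 0).
λ=-1: eigenvector (0, 1, 0).
λ=4: eigenvector (0, 1, 1).
P = [[1, 0, 0], [-2, 1, 1], [0, 0, 1]], D = diag(1, -1, 4), P⁻¹ = [[1, 0, 0], [2, 1, -1], [0, 0, 1]].
T² = P·diag(1, 1, 16)·P⁻¹ = [[1, 0, 0], [0, 1, 15], [0, 0, 16]].
The requested entry is 15.

15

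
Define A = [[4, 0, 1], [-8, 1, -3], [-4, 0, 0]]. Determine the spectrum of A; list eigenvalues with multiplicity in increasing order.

Characteristic polynomial: p(t) = t^3 - 5t^2 + 8t - 4 = (t - 2)^2(t - 1).
Roots (with multiplicity): 1, 2, 2.

1, 2, 2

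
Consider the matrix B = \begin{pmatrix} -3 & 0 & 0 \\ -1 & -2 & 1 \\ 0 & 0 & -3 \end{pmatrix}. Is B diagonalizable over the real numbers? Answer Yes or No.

Yes

Characteristic polynomial: p(s) = s^3 + 8s^2 + 21s + 18 = (s + 2)(s + 3)^2.
s = -3 has algebraic multiplicity 2; rank(B + 3I) = 1, so geometric multiplicity = 2.
Every eigenvalue has geometric = algebraic multiplicity, so B is diagonalizable.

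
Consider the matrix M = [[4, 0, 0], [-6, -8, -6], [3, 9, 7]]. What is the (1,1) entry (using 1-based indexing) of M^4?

Characteristic polynomial: μ^3 - 3μ^2 - 6μ + 8 = (μ - 4)(μ - 1)(μ + 2), so the eigenvalues are -2, 1, 4.
μ=4: eigenvector (1, 0, -1).
μ=-2: eigenvector (0, 1, -1).
μ=1: eigenvector (0, -2, 3).
P = [[1, 0, 0], [0, 1, -2], [-1, -1, 3]], D = diag(4, -2, 1), P⁻¹ = [[1, 0, 0], [2, 3, 2], [1, 1, 1]].
M⁴ = P·diag(256, 16, 1)·P⁻¹ = [[256, 0, 0], [30, 46, 30], [-285, -45, -29]].
The requested entry is 256.

256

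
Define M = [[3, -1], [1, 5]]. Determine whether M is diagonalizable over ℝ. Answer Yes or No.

No

Characteristic polynomial: p(t) = t^2 - 8t + 16 = (t - 4)^2.
t = 4 has algebraic multiplicity 2; rank(M − 4I) = 1, so geometric multiplicity = 1.
Geometric multiplicity < algebraic multiplicity, so M is not diagonalizable.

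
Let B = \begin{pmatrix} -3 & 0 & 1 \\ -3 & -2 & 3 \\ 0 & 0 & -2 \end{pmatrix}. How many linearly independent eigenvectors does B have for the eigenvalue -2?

2

B + 2I = [[-1, 0, 1], [-3, 0, 3], [0, 0, 0]].
This matrix has rank 1, so its null space has dimension 3 − 1 = 2.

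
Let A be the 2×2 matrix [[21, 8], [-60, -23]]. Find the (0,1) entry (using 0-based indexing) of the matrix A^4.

Characteristic polynomial: μ^2 + 2μ - 3 = (μ - 1)(μ + 3), so the eigenvalues are -3, 1.
μ=-3: eigenvector (1, -3).
μ=1: eigenvector (2, -5).
P = [[1, 2], [-3, -5]], D = diag(-3, 1), P⁻¹ = [[-5, -2], [3, 1]].
A⁴ = P·diag(81, 1)·P⁻¹ = [[-399, -160], [1200, 481]].
The requested entry is -160.

-160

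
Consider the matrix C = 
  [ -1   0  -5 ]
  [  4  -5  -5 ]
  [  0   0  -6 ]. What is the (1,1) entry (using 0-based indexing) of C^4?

625

Characteristic polynomial: μ^3 + 12μ^2 + 41μ + 30 = (μ + 1)(μ + 5)(μ + 6), so the eigenvalues are -6, -5, -1.
μ=-1: eigenvector (-1, -1, 0).
μ=-5: eigenvector (0, 1, 0).
μ=-6: eigenvector (-1, -1, -1).
P = [[-1, 0, -1], [-1, 1, -1], [0, 0, -1]], D = diag(-1, -5, -6), P⁻¹ = [[-1, 0, 1], [-1, 1, 0], [0, 0, -1]].
C⁴ = P·diag(1, 625, 1296)·P⁻¹ = [[1, 0, 1295], [-624, 625, 1295], [0, 0, 1296]].
The requested entry is 625.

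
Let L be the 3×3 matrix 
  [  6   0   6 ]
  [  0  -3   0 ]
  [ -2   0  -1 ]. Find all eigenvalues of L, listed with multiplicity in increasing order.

-3, 2, 3

Characteristic polynomial: p(t) = t^3 - 2t^2 - 9t + 18 = (t - 3)(t - 2)(t + 3).
Roots (with multiplicity): -3, 2, 3.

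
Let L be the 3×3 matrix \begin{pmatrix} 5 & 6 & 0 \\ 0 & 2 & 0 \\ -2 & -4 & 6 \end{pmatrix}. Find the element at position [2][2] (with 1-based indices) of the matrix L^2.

Characteristic polynomial: s^3 - 13s^2 + 52s - 60 = (s - 6)(s - 5)(s - 2), so the eigenvalues are 2, 5, 6.
s=5: eigenvector (1, 0, 2).
s=2: eigenvector (-2, 1, 0).
s=6: eigenvector (0, 0, 1).
P = [[1, -2, 0], [0, 1, 0], [2, 0, 1]], D = diag(5, 2, 6), P⁻¹ = [[1, 2, 0], [0, 1, 0], [-2, -4, 1]].
L² = P·diag(25, 4, 36)·P⁻¹ = [[25, 42, 0], [0, 4, 0], [-22, -44, 36]].
The requested entry is 4.

4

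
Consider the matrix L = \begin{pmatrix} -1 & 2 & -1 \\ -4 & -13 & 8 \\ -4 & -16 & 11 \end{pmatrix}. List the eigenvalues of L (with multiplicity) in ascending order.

Characteristic polynomial: p(μ) = μ^3 + 3μ^2 - 9μ - 27 = (μ - 3)(μ + 3)^2.
Roots (with multiplicity): -3, -3, 3.

-3, -3, 3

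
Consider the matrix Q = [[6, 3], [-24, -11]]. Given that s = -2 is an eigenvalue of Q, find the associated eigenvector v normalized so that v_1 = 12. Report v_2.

Q + 2I = [[8, 3], [-24, -9]].
Solving (Q + 2I)v = 0 gives the eigenspace spanned by (12, -32).
With v_1 = 12, v = (12, -32), so v_2 = -32.

-32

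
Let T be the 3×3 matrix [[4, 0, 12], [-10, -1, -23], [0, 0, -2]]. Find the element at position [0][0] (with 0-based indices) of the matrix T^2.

Characteristic polynomial: s^3 - s^2 - 10s - 8 = (s - 4)(s + 1)(s + 2), so the eigenvalues are -2, -1, 4.
s=4: eigenvector (1, -2, 0).
s=-2: eigenvector (-2, 3, 1).
s=-1: eigenvector (0, 1, 0).
P = [[1, -2, 0], [-2, 3, 1], [0, 1, 0]], D = diag(4, -2, -1), P⁻¹ = [[1, 0, 2], [0, 0, 1], [2, 1, 1]].
T² = P·diag(16, 4, 1)·P⁻¹ = [[16, 0, 24], [-30, 1, -51], [0, 0, 4]].
The requested entry is 16.

16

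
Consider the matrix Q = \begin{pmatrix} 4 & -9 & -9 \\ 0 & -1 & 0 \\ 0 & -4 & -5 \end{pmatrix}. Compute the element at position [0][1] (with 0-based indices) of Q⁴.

369

Characteristic polynomial: s^3 + 2s^2 - 19s - 20 = (s - 4)(s + 1)(s + 5), so the eigenvalues are -5, -1, 4.
s=4: eigenvector (1, 0, 0).
s=-1: eigenvector (0, 1, -1).
s=-5: eigenvector (1, 0, 1).
P = [[1, 0, 1], [0, 1, 0], [0, -1, 1]], D = diag(4, -1, -5), P⁻¹ = [[1, -1, -1], [0, 1, 0], [0, 1, 1]].
Q⁴ = P·diag(256, 1, 625)·P⁻¹ = [[256, 369, 369], [0, 1, 0], [0, 624, 625]].
The requested entry is 369.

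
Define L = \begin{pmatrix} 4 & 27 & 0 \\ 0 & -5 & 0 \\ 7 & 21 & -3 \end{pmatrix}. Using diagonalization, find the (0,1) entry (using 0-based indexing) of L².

Characteristic polynomial: μ^3 + 4μ^2 - 17μ - 60 = (μ - 4)(μ + 3)(μ + 5), so the eigenvalues are -5, -3, 4.
μ=-5: eigenvector (-3, 1, 0).
μ=4: eigenvector (1, 0, 1).
μ=-3: eigenvector (0, 0, 1).
P = [[-3, 1, 0], [1, 0, 0], [0, 1, 1]], D = diag(-5, 4, -3), P⁻¹ = [[0, 1, 0], [1, 3, 0], [-1, -3, 1]].
L² = P·diag(25, 16, 9)·P⁻¹ = [[16, -27, 0], [0, 25, 0], [7, 21, 9]].
The requested entry is -27.

-27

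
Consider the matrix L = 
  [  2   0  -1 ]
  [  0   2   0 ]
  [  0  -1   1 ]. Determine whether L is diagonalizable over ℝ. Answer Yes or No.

No

Characteristic polynomial: p(r) = r^3 - 5r^2 + 8r - 4 = (r - 2)^2(r - 1).
r = 2 has algebraic multiplicity 2; rank(L − 2I) = 2, so geometric multiplicity = 1.
Geometric multiplicity < algebraic multiplicity, so L is not diagonalizable.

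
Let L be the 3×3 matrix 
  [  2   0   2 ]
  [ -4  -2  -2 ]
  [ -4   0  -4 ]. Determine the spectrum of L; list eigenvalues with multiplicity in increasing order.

-2, -2, 0

Characteristic polynomial: p(t) = t^3 + 4t^2 + 4t = t(t + 2)^2.
Roots (with multiplicity): -2, -2, 0.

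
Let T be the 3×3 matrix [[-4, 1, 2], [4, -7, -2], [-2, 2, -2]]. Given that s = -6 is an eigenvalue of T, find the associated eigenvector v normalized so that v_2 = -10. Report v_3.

T + 6I = [[2, 1, 2], [4, -1, -2], [-2, 2, 4]].
Solving (T + 6I)v = 0 gives the eigenspace spanned by (0, -10, 5).
With v_2 = -10, v = (0, -10, 5), so v_3 = 5.

5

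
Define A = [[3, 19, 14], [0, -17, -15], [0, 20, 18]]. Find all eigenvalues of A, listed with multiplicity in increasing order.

-2, 3, 3

Characteristic polynomial: p(r) = r^3 - 4r^2 - 3r + 18 = (r - 3)^2(r + 2).
Roots (with multiplicity): -2, 3, 3.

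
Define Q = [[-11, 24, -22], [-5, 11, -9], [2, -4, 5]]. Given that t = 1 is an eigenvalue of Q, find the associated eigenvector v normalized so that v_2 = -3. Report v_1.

-6

Q − 1I = [[-12, 24, -22], [-5, 10, -9], [2, -4, 4]].
Solving (Q − 1I)v = 0 gives the eigenspace spanned by (-6, -3, 0).
With v_2 = -3, v = (-6, -3, 0), so v_1 = -6.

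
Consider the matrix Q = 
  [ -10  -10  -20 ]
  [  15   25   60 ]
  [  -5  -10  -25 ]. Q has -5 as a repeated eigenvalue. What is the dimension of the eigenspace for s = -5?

Q + 5I = [[-5, -10, -20], [15, 30, 60], [-5, -10, -20]].
This matrix has rank 1, so its null space has dimension 3 − 1 = 2.

2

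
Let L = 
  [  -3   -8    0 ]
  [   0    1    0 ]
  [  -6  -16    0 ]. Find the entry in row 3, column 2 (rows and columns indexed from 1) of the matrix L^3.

-112

Characteristic polynomial: s^3 + 2s^2 - 3s = s(s - 1)(s + 3), so the eigenvalues are -3, 0, 1.
s=-3: eigenvector (1, 0, 2).
s=1: eigenvector (-2, 1, -4).
s=0: eigenvector (0, 0, 1).
P = [[1, -2, 0], [0, 1, 0], [2, -4, 1]], D = diag(-3, 1, 0), P⁻¹ = [[1, 2, 0], [0, 1, 0], [-2, 0, 1]].
L³ = P·diag(-27, 1, 0)·P⁻¹ = [[-27, -56, 0], [0, 1, 0], [-54, -112, 0]].
The requested entry is -112.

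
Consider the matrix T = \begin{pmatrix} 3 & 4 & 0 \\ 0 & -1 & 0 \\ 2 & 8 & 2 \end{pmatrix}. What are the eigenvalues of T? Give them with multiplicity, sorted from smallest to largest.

-1, 2, 3

Characteristic polynomial: p(s) = s^3 - 4s^2 + s + 6 = (s - 3)(s - 2)(s + 1).
Roots (with multiplicity): -1, 2, 3.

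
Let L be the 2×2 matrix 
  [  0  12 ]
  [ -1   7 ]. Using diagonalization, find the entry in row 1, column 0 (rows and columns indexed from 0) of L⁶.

Characteristic polynomial: μ^2 - 7μ + 12 = (μ - 4)(μ - 3), so the eigenvalues are 3, 4.
μ=4: eigenvector (3, 1).
μ=3: eigenvector (4, 1).
P = [[3, 4], [1, 1]], D = diag(4, 3), P⁻¹ = [[-1, 4], [1, -3]].
L⁶ = P·diag(4096, 729)·P⁻¹ = [[-9372, 40404], [-3367, 14197]].
The requested entry is -3367.

-3367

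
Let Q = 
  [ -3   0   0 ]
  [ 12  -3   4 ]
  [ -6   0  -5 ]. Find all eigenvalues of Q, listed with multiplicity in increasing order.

-5, -3, -3

Characteristic polynomial: p(μ) = μ^3 + 11μ^2 + 39μ + 45 = (μ + 3)^2(μ + 5).
Roots (with multiplicity): -5, -3, -3.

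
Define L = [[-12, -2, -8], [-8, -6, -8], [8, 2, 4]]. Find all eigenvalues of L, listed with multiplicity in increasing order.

Characteristic polynomial: p(s) = s^3 + 14s^2 + 64s + 96 = (s + 4)^2(s + 6).
Roots (with multiplicity): -6, -4, -4.

-6, -4, -4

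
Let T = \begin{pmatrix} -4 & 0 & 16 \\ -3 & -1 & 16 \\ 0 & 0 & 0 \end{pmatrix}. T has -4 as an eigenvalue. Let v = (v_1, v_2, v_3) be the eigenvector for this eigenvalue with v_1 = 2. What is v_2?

2

T + 4I = [[0, 0, 16], [-3, 3, 16], [0, 0, 4]].
Solving (T + 4I)v = 0 gives the eigenspace spanned by (2, 2, 0).
With v_1 = 2, v = (2, 2, 0), so v_2 = 2.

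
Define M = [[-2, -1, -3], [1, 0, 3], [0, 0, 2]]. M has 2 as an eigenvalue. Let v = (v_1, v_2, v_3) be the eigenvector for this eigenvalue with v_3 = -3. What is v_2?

M − 2I = [[-4, -1, -3], [1, -2, 3], [0, 0, 0]].
Solving (M − 2I)v = 0 gives the eigenspace spanned by (3, -3, -3).
With v_3 = -3, v = (3, -3, -3), so v_2 = -3.

-3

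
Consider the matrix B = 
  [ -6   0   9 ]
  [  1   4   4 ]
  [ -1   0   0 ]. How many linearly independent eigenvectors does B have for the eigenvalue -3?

1

B + 3I = [[-3, 0, 9], [1, 7, 4], [-1, 0, 3]].
This matrix has rank 2, so its null space has dimension 3 − 2 = 1.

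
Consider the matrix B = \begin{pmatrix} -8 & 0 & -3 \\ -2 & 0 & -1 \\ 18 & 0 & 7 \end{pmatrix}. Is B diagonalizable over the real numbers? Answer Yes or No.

Yes

Characteristic polynomial: p(r) = r^3 + r^2 - 2r = r(r - 1)(r + 2).
All 3 eigenvalues are distinct, so B is diagonalizable.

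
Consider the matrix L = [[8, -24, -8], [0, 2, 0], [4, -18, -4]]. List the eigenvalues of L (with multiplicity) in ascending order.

0, 2, 4

Characteristic polynomial: p(r) = r^3 - 6r^2 + 8r = r(r - 4)(r - 2).
Roots (with multiplicity): 0, 2, 4.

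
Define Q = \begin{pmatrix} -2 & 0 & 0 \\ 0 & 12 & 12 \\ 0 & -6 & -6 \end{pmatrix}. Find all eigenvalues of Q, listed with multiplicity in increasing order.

Characteristic polynomial: p(s) = s^3 - 4s^2 - 12s = s(s - 6)(s + 2).
Roots (with multiplicity): -2, 0, 6.

-2, 0, 6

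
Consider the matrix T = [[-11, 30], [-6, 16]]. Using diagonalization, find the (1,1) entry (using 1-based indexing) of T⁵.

Characteristic polynomial: μ^2 - 5μ + 4 = (μ - 4)(μ - 1), so the eigenvalues are 1, 4.
μ=1: eigenvector (5, 2).
μ=4: eigenvector (2, 1).
P = [[5, 2], [2, 1]], D = diag(1, 4), P⁻¹ = [[1, -2], [-2, 5]].
T⁵ = P·diag(1, 1024)·P⁻¹ = [[-4091, 10230], [-2046, 5116]].
The requested entry is -4091.

-4091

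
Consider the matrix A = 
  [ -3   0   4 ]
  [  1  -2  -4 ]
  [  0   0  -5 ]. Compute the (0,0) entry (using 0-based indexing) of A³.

-27

Characteristic polynomial: r^3 + 10r^2 + 31r + 30 = (r + 2)(r + 3)(r + 5), so the eigenvalues are -5, -3, -2.
r=-3: eigenvector (1, -1, 0).
r=-2: eigenvector (0, 1, 0).
r=-5: eigenvector (-2, 2, 1).
P = [[1, 0, -2], [-1, 1, 2], [0, 0, 1]], D = diag(-3, -2, -5), P⁻¹ = [[1, 0, 2], [1, 1, 0], [0, 0, 1]].
A³ = P·diag(-27, -8, -125)·P⁻¹ = [[-27, 0, 196], [19, -8, -196], [0, 0, -125]].
The requested entry is -27.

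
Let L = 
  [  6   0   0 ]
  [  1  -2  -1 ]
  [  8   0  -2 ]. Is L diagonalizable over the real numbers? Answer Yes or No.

No

Characteristic polynomial: p(λ) = λ^3 - 2λ^2 - 20λ - 24 = (λ - 6)(λ + 2)^2.
λ = -2 has algebraic multiplicity 2; rank(L + 2I) = 2, so geometric multiplicity = 1.
Geometric multiplicity < algebraic multiplicity, so L is not diagonalizable.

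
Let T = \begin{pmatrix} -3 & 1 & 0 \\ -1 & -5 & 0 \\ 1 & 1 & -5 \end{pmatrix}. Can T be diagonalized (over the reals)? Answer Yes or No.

Characteristic polynomial: p(μ) = μ^3 + 13μ^2 + 56μ + 80 = (μ + 4)^2(μ + 5).
μ = -4 has algebraic multiplicity 2; rank(T + 4I) = 2, so geometric multiplicity = 1.
Geometric multiplicity < algebraic multiplicity, so T is not diagonalizable.

No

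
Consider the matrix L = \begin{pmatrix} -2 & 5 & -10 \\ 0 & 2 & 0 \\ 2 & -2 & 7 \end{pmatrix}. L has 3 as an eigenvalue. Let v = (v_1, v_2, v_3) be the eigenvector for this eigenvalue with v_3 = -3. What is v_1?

6

L − 3I = [[-5, 5, -10], [0, -1, 0], [2, -2, 4]].
Solving (L − 3I)v = 0 gives the eigenspace spanned by (6, 0, -3).
With v_3 = -3, v = (6, 0, -3), so v_1 = 6.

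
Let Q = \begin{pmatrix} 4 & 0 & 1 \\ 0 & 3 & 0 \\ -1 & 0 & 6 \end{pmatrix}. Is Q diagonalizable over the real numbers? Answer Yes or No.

Characteristic polynomial: p(λ) = λ^3 - 13λ^2 + 55λ - 75 = (λ - 5)^2(λ - 3).
λ = 5 has algebraic multiplicity 2; rank(Q − 5I) = 2, so geometric multiplicity = 1.
Geometric multiplicity < algebraic multiplicity, so Q is not diagonalizable.

No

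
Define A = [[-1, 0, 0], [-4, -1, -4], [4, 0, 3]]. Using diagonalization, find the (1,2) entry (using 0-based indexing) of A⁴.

Characteristic polynomial: s^3 - s^2 - 5s - 3 = (s - 3)(s + 1)^2, so the eigenvalues are -1, -1, 3.
s=-1: eigenvector (1, 0, -1).
s=-1: eigenvector (0, 1, 0).
s=3: eigenvector (0, -1, 1).
P = [[1, 0, 0], [0, 1, -1], [-1, 0, 1]], D = diag(-1, -1, 3), P⁻¹ = [[1, 0, 0], [1, 1, 1], [1, 0, 1]].
A⁴ = P·diag(1, 1, 81)·P⁻¹ = [[1, 0, 0], [-80, 1, -80], [80, 0, 81]].
The requested entry is -80.

-80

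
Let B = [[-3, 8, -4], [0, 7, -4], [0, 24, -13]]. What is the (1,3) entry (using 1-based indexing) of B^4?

1088

Characteristic polynomial: s^3 + 9s^2 + 23s + 15 = (s + 1)(s + 3)(s + 5), so the eigenvalues are -5, -3, -1.
s=-3: eigenvector (1, 0, 0).
s=-1: eigenvector (0, 1, 2).
s=-5: eigenvector (2, 1, 3).
P = [[1, 0, 2], [0, 1, 1], [0, 2, 3]], D = diag(-3, -1, -5), P⁻¹ = [[1, 4, -2], [0, 3, -1], [0, -2, 1]].
B⁴ = P·diag(81, 1, 625)·P⁻¹ = [[81, -2176, 1088], [0, -1247, 624], [0, -3744, 1873]].
The requested entry is 1088.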